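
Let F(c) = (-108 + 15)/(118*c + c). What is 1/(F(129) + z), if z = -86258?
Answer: -5117/441382217 ≈ -1.1593e-5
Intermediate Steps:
F(c) = -93/(119*c) (F(c) = -93*1/(119*c) = -93/(119*c))
1/(F(129) + z) = 1/(-93/119/129 - 86258) = 1/(-93/119*1/129 - 86258) = 1/(-31/5117 - 86258) = 1/(-441382217/5117) = -5117/441382217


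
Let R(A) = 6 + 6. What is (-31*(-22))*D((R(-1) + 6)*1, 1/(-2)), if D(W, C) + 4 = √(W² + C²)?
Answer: -2728 + 341*√1297 ≈ 9552.7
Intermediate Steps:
R(A) = 12
D(W, C) = -4 + √(C² + W²) (D(W, C) = -4 + √(W² + C²) = -4 + √(C² + W²))
(-31*(-22))*D((R(-1) + 6)*1, 1/(-2)) = (-31*(-22))*(-4 + √((1/(-2))² + ((12 + 6)*1)²)) = 682*(-4 + √((-½)² + (18*1)²)) = 682*(-4 + √(¼ + 18²)) = 682*(-4 + √(¼ + 324)) = 682*(-4 + √(1297/4)) = 682*(-4 + √1297/2) = -2728 + 341*√1297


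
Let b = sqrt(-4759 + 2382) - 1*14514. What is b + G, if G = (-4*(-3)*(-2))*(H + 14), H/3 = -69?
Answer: -9882 + I*sqrt(2377) ≈ -9882.0 + 48.755*I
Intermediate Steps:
H = -207 (H = 3*(-69) = -207)
G = 4632 (G = (-4*(-3)*(-2))*(-207 + 14) = (12*(-2))*(-193) = -24*(-193) = 4632)
b = -14514 + I*sqrt(2377) (b = sqrt(-2377) - 14514 = I*sqrt(2377) - 14514 = -14514 + I*sqrt(2377) ≈ -14514.0 + 48.755*I)
b + G = (-14514 + I*sqrt(2377)) + 4632 = -9882 + I*sqrt(2377)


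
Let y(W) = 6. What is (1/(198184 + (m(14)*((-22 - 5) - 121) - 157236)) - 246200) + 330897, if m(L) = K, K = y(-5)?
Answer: 3392961821/40060 ≈ 84697.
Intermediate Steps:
K = 6
m(L) = 6
(1/(198184 + (m(14)*((-22 - 5) - 121) - 157236)) - 246200) + 330897 = (1/(198184 + (6*((-22 - 5) - 121) - 157236)) - 246200) + 330897 = (1/(198184 + (6*(-27 - 121) - 157236)) - 246200) + 330897 = (1/(198184 + (6*(-148) - 157236)) - 246200) + 330897 = (1/(198184 + (-888 - 157236)) - 246200) + 330897 = (1/(198184 - 158124) - 246200) + 330897 = (1/40060 - 246200) + 330897 = -9862771999/40060 + 330897 = 3392961821/40060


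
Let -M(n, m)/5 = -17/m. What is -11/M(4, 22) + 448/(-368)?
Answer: -7946/1955 ≈ -4.0645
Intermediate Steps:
M(n, m) = 85/m (M(n, m) = -(-5)*17/m = -(-85)/m = 85/m)
-11/M(4, 22) + 448/(-368) = -11/(85/22) + 448/(-368) = -11/(85*(1/22)) + 448*(-1/368) = -11/85/22 - 28/23 = -11*22/85 - 28/23 = -242/85 - 28/23 = -7946/1955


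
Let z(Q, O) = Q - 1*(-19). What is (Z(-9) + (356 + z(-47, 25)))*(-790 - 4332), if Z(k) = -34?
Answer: -1505868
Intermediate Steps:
z(Q, O) = 19 + Q (z(Q, O) = Q + 19 = 19 + Q)
(Z(-9) + (356 + z(-47, 25)))*(-790 - 4332) = (-34 + (356 + (19 - 47)))*(-790 - 4332) = (-34 + (356 - 28))*(-5122) = (-34 + 328)*(-5122) = 294*(-5122) = -1505868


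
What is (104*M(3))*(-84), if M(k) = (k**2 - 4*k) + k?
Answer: 0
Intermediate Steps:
M(k) = k**2 - 3*k
(104*M(3))*(-84) = (104*(3*(-3 + 3)))*(-84) = (104*(3*0))*(-84) = (104*0)*(-84) = 0*(-84) = 0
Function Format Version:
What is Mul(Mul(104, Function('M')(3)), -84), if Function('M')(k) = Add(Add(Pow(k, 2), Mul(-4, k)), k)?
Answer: 0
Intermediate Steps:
Function('M')(k) = Add(Pow(k, 2), Mul(-3, k))
Mul(Mul(104, Function('M')(3)), -84) = Mul(Mul(104, Mul(3, Add(-3, 3))), -84) = Mul(Mul(104, Mul(3, 0)), -84) = Mul(Mul(104, 0), -84) = Mul(0, -84) = 0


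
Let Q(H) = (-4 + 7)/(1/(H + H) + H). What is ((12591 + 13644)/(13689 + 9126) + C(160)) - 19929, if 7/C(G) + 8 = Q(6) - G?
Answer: -41181626279/2066532 ≈ -19928.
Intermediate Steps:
Q(H) = 3/(H + 1/(2*H)) (Q(H) = 3/(1/(2*H) + H) = 3/(H + 1/(2*H)))
C(G) = 7/(-548/73 - G) (C(G) = 7/(-8 + (6*6/(1 + 2*6²) - G)) = 7/(-8 + (6*6/(1 + 2*36) - G)) = 7/(-8 + (6*6/(1 + 72) - G)) = 7/(-8 + (6*6/73 - G)) = 7/(-8 + (6*6*(1/73) - G)) = 7/(-8 + (36/73 - G)) = 7/(-548/73 - G))
((12591 + 13644)/(13689 + 9126) + C(160)) - 19929 = ((12591 + 13644)/(13689 + 9126) - 511/(548 + 73*160)) - 19929 = (26235/22815 - 511/(548 + 11680)) - 19929 = (26235*(1/22815) - 511/12228) - 19929 = (583/507 - 511*1/12228) - 19929 = (583/507 - 511/12228) - 19929 = 2289949/2066532 - 19929 = -41181626279/2066532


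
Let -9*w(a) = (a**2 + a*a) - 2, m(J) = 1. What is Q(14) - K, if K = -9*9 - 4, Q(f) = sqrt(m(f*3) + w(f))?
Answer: 85 + I*sqrt(381)/3 ≈ 85.0 + 6.5064*I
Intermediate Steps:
w(a) = 2/9 - 2*a**2/9 (w(a) = -((a**2 + a*a) - 2)/9 = -((a**2 + a**2) - 2)/9 = -(2*a**2 - 2)/9 = -(-2 + 2*a**2)/9 = 2/9 - 2*a**2/9)
Q(f) = sqrt(11/9 - 2*f**2/9) (Q(f) = sqrt(1 + (2/9 - 2*f**2/9)) = sqrt(11/9 - 2*f**2/9))
K = -85 (K = -81 - 4 = -85)
Q(14) - K = sqrt(11 - 2*14**2)/3 - 1*(-85) = sqrt(11 - 2*196)/3 + 85 = sqrt(11 - 392)/3 + 85 = sqrt(-381)/3 + 85 = (I*sqrt(381))/3 + 85 = I*sqrt(381)/3 + 85 = 85 + I*sqrt(381)/3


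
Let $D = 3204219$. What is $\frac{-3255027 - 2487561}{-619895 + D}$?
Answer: $- \frac{1435647}{646081} \approx -2.2221$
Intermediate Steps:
$\frac{-3255027 - 2487561}{-619895 + D} = \frac{-3255027 - 2487561}{-619895 + 3204219} = - \frac{5742588}{2584324} = \left(-5742588\right) \frac{1}{2584324} = - \frac{1435647}{646081}$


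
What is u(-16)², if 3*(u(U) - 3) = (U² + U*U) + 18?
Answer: 290521/9 ≈ 32280.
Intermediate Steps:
u(U) = 9 + 2*U²/3 (u(U) = 3 + ((U² + U*U) + 18)/3 = 3 + ((U² + U²) + 18)/3 = 3 + (2*U² + 18)/3 = 3 + (18 + 2*U²)/3 = 3 + (6 + 2*U²/3) = 9 + 2*U²/3)
u(-16)² = (9 + (⅔)*(-16)²)² = (9 + (⅔)*256)² = (9 + 512/3)² = (539/3)² = 290521/9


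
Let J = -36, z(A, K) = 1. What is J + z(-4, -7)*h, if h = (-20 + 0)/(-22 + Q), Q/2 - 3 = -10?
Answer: -319/9 ≈ -35.444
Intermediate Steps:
Q = -14 (Q = 6 + 2*(-10) = 6 - 20 = -14)
h = 5/9 (h = (-20 + 0)/(-22 - 14) = -20/(-36) = -20*(-1/36) = 5/9 ≈ 0.55556)
J + z(-4, -7)*h = -36 + 1*(5/9) = -36 + 5/9 = -319/9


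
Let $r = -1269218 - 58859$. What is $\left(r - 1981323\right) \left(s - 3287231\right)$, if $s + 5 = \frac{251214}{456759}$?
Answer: $\frac{1656326434315318000}{152253} \approx 1.0879 \cdot 10^{13}$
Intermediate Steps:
$s = - \frac{677527}{152253}$ ($s = -5 + \frac{251214}{456759} = -5 + 251214 \cdot \frac{1}{456759} = -5 + \frac{83738}{152253} = - \frac{677527}{152253} \approx -4.45$)
$r = -1328077$
$\left(r - 1981323\right) \left(s - 3287231\right) = \left(-1328077 - 1981323\right) \left(- \frac{677527}{152253} - 3287231\right) = \left(-3309400\right) \left(- \frac{500491458970}{152253}\right) = \frac{1656326434315318000}{152253}$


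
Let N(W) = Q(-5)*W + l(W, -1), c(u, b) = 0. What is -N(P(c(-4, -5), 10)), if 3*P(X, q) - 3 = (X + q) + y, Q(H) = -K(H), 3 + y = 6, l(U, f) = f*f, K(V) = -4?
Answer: -67/3 ≈ -22.333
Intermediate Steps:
l(U, f) = f²
y = 3 (y = -3 + 6 = 3)
Q(H) = 4 (Q(H) = -1*(-4) = 4)
P(X, q) = 2 + X/3 + q/3 (P(X, q) = 1 + ((X + q) + 3)/3 = 1 + (3 + X + q)/3 = 1 + (1 + X/3 + q/3) = 2 + X/3 + q/3)
N(W) = 1 + 4*W (N(W) = 4*W + (-1)² = 4*W + 1 = 1 + 4*W)
-N(P(c(-4, -5), 10)) = -(1 + 4*(2 + (⅓)*0 + (⅓)*10)) = -(1 + 4*(2 + 0 + 10/3)) = -(1 + 4*(16/3)) = -(1 + 64/3) = -1*67/3 = -67/3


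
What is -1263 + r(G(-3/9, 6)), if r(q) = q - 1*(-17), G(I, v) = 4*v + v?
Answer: -1216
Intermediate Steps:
G(I, v) = 5*v
r(q) = 17 + q (r(q) = q + 17 = 17 + q)
-1263 + r(G(-3/9, 6)) = -1263 + (17 + 5*6) = -1263 + (17 + 30) = -1263 + 47 = -1216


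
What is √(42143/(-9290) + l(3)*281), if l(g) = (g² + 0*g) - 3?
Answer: √145117204130/9290 ≈ 41.006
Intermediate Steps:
l(g) = -3 + g² (l(g) = (g² + 0) - 3 = g² - 3 = -3 + g²)
√(42143/(-9290) + l(3)*281) = √(42143/(-9290) + (-3 + 3²)*281) = √(42143*(-1/9290) + (-3 + 9)*281) = √(-42143/9290 + 6*281) = √(-42143/9290 + 1686) = √(15620797/9290) = √145117204130/9290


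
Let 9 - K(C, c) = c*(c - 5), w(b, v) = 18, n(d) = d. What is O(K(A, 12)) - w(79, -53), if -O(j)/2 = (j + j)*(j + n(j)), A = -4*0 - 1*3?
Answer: -45018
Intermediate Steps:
A = -3 (A = 0 - 3 = -3)
K(C, c) = 9 - c*(-5 + c) (K(C, c) = 9 - c*(c - 5) = 9 - c*(-5 + c))
O(j) = -8*j² (O(j) = -2*(j + j)*(j + j) = -2*2*j*2*j = -8*j²)
O(K(A, 12)) - w(79, -53) = -8*(9 - 1*12² + 5*12)² - 1*18 = -8*(9 - 1*144 + 60)² - 18 = -8*(9 - 144 + 60)² - 18 = -8*(-75)² - 18 = -8*5625 - 18 = -45000 - 18 = -45018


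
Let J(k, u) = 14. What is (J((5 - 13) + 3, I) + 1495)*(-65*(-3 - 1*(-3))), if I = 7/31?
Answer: 0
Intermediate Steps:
I = 7/31 (I = 7*(1/31) = 7/31 ≈ 0.22581)
(J((5 - 13) + 3, I) + 1495)*(-65*(-3 - 1*(-3))) = (14 + 1495)*(-65*(-3 - 1*(-3))) = 1509*(-65*(-3 + 3)) = 1509*(-65*0) = 1509*0 = 0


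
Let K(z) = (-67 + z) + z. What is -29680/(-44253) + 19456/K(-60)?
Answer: -77766928/752301 ≈ -103.37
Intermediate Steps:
K(z) = -67 + 2*z
-29680/(-44253) + 19456/K(-60) = -29680/(-44253) + 19456/(-67 + 2*(-60)) = -29680*(-1/44253) + 19456/(-67 - 120) = 29680/44253 + 19456/(-187) = 29680/44253 + 19456*(-1/187) = 29680/44253 - 19456/187 = -77766928/752301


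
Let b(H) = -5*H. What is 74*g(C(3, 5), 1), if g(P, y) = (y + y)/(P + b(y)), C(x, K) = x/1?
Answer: -74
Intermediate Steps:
C(x, K) = x (C(x, K) = x*1 = x)
g(P, y) = 2*y/(P - 5*y) (g(P, y) = (y + y)/(P - 5*y) = (2*y)/(P - 5*y) = 2*y/(P - 5*y))
74*g(C(3, 5), 1) = 74*(2*1/(3 - 5*1)) = 74*(2*1/(3 - 5)) = 74*(2*1/(-2)) = 74*(2*1*(-1/2)) = 74*(-1) = -74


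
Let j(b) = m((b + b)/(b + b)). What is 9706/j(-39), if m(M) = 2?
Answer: 4853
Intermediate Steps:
j(b) = 2
9706/j(-39) = 9706/2 = 9706*(½) = 4853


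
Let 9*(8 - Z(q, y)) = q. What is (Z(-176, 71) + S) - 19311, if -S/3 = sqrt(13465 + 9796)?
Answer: -173551/9 - 3*sqrt(23261) ≈ -19741.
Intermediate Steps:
Z(q, y) = 8 - q/9
S = -3*sqrt(23261) (S = -3*sqrt(13465 + 9796) = -3*sqrt(23261) ≈ -457.55)
(Z(-176, 71) + S) - 19311 = ((8 - 1/9*(-176)) - 3*sqrt(23261)) - 19311 = ((8 + 176/9) - 3*sqrt(23261)) - 19311 = (248/9 - 3*sqrt(23261)) - 19311 = -173551/9 - 3*sqrt(23261)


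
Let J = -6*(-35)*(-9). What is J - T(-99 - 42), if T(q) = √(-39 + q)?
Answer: -1890 - 6*I*√5 ≈ -1890.0 - 13.416*I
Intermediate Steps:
J = -1890 (J = 210*(-9) = -1890)
J - T(-99 - 42) = -1890 - √(-39 + (-99 - 42)) = -1890 - √(-39 - 141) = -1890 - √(-180) = -1890 - 6*I*√5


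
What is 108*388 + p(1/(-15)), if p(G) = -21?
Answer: 41883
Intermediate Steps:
108*388 + p(1/(-15)) = 108*388 - 21 = 41904 - 21 = 41883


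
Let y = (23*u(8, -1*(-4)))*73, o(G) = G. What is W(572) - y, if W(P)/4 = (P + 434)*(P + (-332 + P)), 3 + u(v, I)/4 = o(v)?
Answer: 3233908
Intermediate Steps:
u(v, I) = -12 + 4*v
W(P) = 4*(-332 + 2*P)*(434 + P) (W(P) = 4*((P + 434)*(P + (-332 + P))) = 4*((434 + P)*(-332 + 2*P)) = 4*((-332 + 2*P)*(434 + P)) = 4*(-332 + 2*P)*(434 + P))
y = 33580 (y = (23*(-12 + 4*8))*73 = (23*(-12 + 32))*73 = (23*20)*73 = 460*73 = 33580)
W(572) - y = (-576352 + 8*572**2 + 2144*572) - 1*33580 = (-576352 + 8*327184 + 1226368) - 33580 = (-576352 + 2617472 + 1226368) - 33580 = 3267488 - 33580 = 3233908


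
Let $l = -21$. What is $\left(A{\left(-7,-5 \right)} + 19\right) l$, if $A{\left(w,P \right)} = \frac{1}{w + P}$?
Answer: $- \frac{1589}{4} \approx -397.25$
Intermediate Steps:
$A{\left(w,P \right)} = \frac{1}{P + w}$
$\left(A{\left(-7,-5 \right)} + 19\right) l = \left(\frac{1}{-5 - 7} + 19\right) \left(-21\right) = \left(\frac{1}{-12} + 19\right) \left(-21\right) = \left(- \frac{1}{12} + 19\right) \left(-21\right) = \frac{227}{12} \left(-21\right) = - \frac{1589}{4}$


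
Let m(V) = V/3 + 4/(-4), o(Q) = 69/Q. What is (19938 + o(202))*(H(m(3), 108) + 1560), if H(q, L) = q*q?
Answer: 3141485100/101 ≈ 3.1104e+7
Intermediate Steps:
m(V) = -1 + V/3 (m(V) = V*(1/3) + 4*(-1/4) = V/3 - 1 = -1 + V/3)
H(q, L) = q**2
(19938 + o(202))*(H(m(3), 108) + 1560) = (19938 + 69/202)*((-1 + (1/3)*3)**2 + 1560) = (19938 + 69*(1/202))*((-1 + 1)**2 + 1560) = (19938 + 69/202)*(0**2 + 1560) = 4027545*(0 + 1560)/202 = (4027545/202)*1560 = 3141485100/101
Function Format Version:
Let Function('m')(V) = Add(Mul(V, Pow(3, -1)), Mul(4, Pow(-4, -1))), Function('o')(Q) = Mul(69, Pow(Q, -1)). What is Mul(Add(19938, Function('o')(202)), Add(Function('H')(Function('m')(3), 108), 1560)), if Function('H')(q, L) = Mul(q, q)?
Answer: Rational(3141485100, 101) ≈ 3.1104e+7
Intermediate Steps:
Function('m')(V) = Add(-1, Mul(Rational(1, 3), V)) (Function('m')(V) = Add(Mul(V, Rational(1, 3)), Mul(4, Rational(-1, 4))) = Add(Mul(Rational(1, 3), V), -1) = Add(-1, Mul(Rational(1, 3), V)))
Function('H')(q, L) = Pow(q, 2)
Mul(Add(19938, Function('o')(202)), Add(Function('H')(Function('m')(3), 108), 1560)) = Mul(Add(19938, Mul(69, Pow(202, -1))), Add(Pow(Add(-1, Mul(Rational(1, 3), 3)), 2), 1560)) = Mul(Add(19938, Mul(69, Rational(1, 202))), Add(Pow(Add(-1, 1), 2), 1560)) = Mul(Add(19938, Rational(69, 202)), Add(Pow(0, 2), 1560)) = Mul(Rational(4027545, 202), Add(0, 1560)) = Mul(Rational(4027545, 202), 1560) = Rational(3141485100, 101)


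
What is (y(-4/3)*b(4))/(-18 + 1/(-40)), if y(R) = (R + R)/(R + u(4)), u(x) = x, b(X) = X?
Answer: 160/721 ≈ 0.22191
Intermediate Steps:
y(R) = 2*R/(4 + R) (y(R) = (R + R)/(R + 4) = (2*R)/(4 + R) = 2*R/(4 + R))
(y(-4/3)*b(4))/(-18 + 1/(-40)) = ((2*(-4/3)/(4 - 4/3))*4)/(-18 + 1/(-40)) = ((2*(-4*1/3)/(4 - 4*1/3))*4)/(-18 - 1/40) = ((2*(-4/3)/(4 - 4/3))*4)/(-721/40) = ((2*(-4/3)/(8/3))*4)*(-40/721) = ((2*(-4/3)*(3/8))*4)*(-40/721) = -1*4*(-40/721) = -4*(-40/721) = 160/721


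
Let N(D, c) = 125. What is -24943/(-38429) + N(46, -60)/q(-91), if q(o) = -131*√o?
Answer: 24943/38429 + 125*I*√91/11921 ≈ 0.64907 + 0.10003*I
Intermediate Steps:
-24943/(-38429) + N(46, -60)/q(-91) = -24943/(-38429) + 125/((-131*I*√91)) = -24943*(-1/38429) + 125/((-131*I*√91)) = 24943/38429 + 125/((-131*I*√91)) = 24943/38429 + 125*(I*√91/11921) = 24943/38429 + 125*I*√91/11921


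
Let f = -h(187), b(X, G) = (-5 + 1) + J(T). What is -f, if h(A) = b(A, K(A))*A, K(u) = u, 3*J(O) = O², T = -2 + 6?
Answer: 748/3 ≈ 249.33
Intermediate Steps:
T = 4
J(O) = O²/3
b(X, G) = 4/3 (b(X, G) = (-5 + 1) + (⅓)*4² = -4 + (⅓)*16 = -4 + 16/3 = 4/3)
h(A) = 4*A/3
f = -748/3 (f = -4*187/3 = -1*748/3 = -748/3 ≈ -249.33)
-f = -1*(-748/3) = 748/3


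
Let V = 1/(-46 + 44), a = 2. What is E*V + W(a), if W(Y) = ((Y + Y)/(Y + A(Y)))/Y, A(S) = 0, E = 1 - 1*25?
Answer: 13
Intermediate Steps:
V = -½ (V = 1/(-2) = -½ ≈ -0.50000)
E = -24 (E = 1 - 25 = -24)
W(Y) = 2/Y (W(Y) = ((Y + Y)/(Y + 0))/Y = ((2*Y)/Y)/Y = 2/Y)
E*V + W(a) = -24*(-½) + 2/2 = 12 + 2*(½) = 12 + 1 = 13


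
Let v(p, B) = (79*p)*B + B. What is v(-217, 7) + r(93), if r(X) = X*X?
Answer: -111345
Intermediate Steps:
r(X) = X**2
v(p, B) = B + 79*B*p (v(p, B) = 79*B*p + B = B + 79*B*p)
v(-217, 7) + r(93) = 7*(1 + 79*(-217)) + 93**2 = 7*(1 - 17143) + 8649 = 7*(-17142) + 8649 = -119994 + 8649 = -111345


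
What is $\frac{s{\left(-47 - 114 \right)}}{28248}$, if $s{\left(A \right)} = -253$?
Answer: $- \frac{23}{2568} \approx -0.0089564$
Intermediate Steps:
$\frac{s{\left(-47 - 114 \right)}}{28248} = - \frac{253}{28248} = \left(-253\right) \frac{1}{28248} = - \frac{23}{2568}$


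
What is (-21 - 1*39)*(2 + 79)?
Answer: -4860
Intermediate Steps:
(-21 - 1*39)*(2 + 79) = (-21 - 39)*81 = -60*81 = -4860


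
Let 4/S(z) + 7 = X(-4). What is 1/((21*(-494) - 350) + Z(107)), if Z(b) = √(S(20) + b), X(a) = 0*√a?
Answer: -75068/805028487 - √5215/805028487 ≈ -9.3339e-5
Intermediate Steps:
X(a) = 0
S(z) = -4/7 (S(z) = 4/(-7 + 0) = 4/(-7) = 4*(-⅐) = -4/7)
Z(b) = √(-4/7 + b)
1/((21*(-494) - 350) + Z(107)) = 1/((21*(-494) - 350) + √(-28 + 49*107)/7) = 1/((-10374 - 350) + √(-28 + 5243)/7) = 1/(-10724 + √5215/7)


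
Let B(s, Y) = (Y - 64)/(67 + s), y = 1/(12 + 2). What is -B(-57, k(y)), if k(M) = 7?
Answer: 57/10 ≈ 5.7000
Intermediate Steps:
y = 1/14 ≈ 0.071429
B(s, Y) = (-64 + Y)/(67 + s)
-B(-57, k(y)) = -(-64 + 7)/(67 - 57) = -(-57)/10 = -1*(-57/10) = 57/10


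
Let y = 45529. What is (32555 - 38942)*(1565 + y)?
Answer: -300789378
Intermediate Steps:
(32555 - 38942)*(1565 + y) = (32555 - 38942)*(1565 + 45529) = -6387*47094 = -300789378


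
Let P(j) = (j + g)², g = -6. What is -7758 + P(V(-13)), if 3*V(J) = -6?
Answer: -7694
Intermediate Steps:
V(J) = -2 (V(J) = (⅓)*(-6) = -2)
P(j) = (-6 + j)² (P(j) = (j - 6)² = (-6 + j)²)
-7758 + P(V(-13)) = -7758 + (-6 - 2)² = -7758 + (-8)² = -7758 + 64 = -7694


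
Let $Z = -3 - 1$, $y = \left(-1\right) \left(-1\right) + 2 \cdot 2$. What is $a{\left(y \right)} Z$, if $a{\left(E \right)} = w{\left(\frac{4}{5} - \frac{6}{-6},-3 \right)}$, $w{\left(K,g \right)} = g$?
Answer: $12$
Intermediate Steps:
$y = 5$ ($y = 1 + 4 = 5$)
$Z = -4$
$a{\left(E \right)} = -3$
$a{\left(y \right)} Z = \left(-3\right) \left(-4\right) = 12$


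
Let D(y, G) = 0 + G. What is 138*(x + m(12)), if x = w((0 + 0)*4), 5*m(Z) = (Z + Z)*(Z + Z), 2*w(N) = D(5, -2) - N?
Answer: 78798/5 ≈ 15760.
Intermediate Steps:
D(y, G) = G
w(N) = -1 - N/2 (w(N) = (-2 - N)/2 = -1 - N/2)
m(Z) = 4*Z**2/5 (m(Z) = ((Z + Z)*(Z + Z))/5 = ((2*Z)*(2*Z))/5 = (4*Z**2)/5 = 4*Z**2/5)
x = -1 (x = -1 - (0 + 0)*4/2 = -1 - 0*4 = -1 - 1/2*0 = -1 + 0 = -1)
138*(x + m(12)) = 138*(-1 + (4/5)*12**2) = 138*(-1 + (4/5)*144) = 138*(-1 + 576/5) = 138*(571/5) = 78798/5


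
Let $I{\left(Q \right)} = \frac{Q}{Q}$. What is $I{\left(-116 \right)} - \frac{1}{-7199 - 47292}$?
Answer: $\frac{54492}{54491} \approx 1.0$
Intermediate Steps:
$I{\left(Q \right)} = 1$
$I{\left(-116 \right)} - \frac{1}{-7199 - 47292} = 1 - \frac{1}{-7199 - 47292} = 1 - \frac{1}{-54491} = 1 - - \frac{1}{54491} = 1 + \frac{1}{54491} = \frac{54492}{54491}$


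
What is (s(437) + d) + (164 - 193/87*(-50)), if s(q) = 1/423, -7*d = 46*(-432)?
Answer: 267377093/85869 ≈ 3113.8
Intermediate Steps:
d = 19872/7 (d = -46*(-432)/7 = -1/7*(-19872) = 19872/7 ≈ 2838.9)
s(q) = 1/423
(s(437) + d) + (164 - 193/87*(-50)) = (1/423 + 19872/7) + (164 - 193/87*(-50)) = 8405863/2961 + (164 - 193*1/87*(-50)) = 8405863/2961 + (164 - 193/87*(-50)) = 8405863/2961 + (164 + 9650/87) = 8405863/2961 + 23918/87 = 267377093/85869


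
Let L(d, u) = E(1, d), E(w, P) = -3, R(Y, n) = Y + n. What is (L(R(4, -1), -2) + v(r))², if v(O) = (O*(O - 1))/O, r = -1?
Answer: 25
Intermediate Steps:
L(d, u) = -3
v(O) = -1 + O (v(O) = (O*(-1 + O))/O = -1 + O)
(L(R(4, -1), -2) + v(r))² = (-3 + (-1 - 1))² = (-3 - 2)² = (-5)² = 25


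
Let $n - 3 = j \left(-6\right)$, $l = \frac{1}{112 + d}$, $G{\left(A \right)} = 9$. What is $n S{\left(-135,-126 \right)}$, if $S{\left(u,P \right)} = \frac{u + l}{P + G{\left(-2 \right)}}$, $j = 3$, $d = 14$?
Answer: $- \frac{85045}{4914} \approx -17.307$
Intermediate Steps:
$l = \frac{1}{126}$ ($l = \frac{1}{112 + 14} = \frac{1}{126} \approx 0.0079365$)
$S{\left(u,P \right)} = \frac{\frac{1}{126} + u}{9 + P}$ ($S{\left(u,P \right)} = \frac{u + \frac{1}{126}}{P + 9} = \frac{\frac{1}{126} + u}{9 + P}$)
$n = -15$ ($n = 3 + 3 \left(-6\right) = 3 - 18 = -15$)
$n S{\left(-135,-126 \right)} = - 15 \frac{\frac{1}{126} - 135}{9 - 126} = - 15 \frac{1}{-117} \left(- \frac{17009}{126}\right) = - 15 \left(\left(- \frac{1}{117}\right) \left(- \frac{17009}{126}\right)\right) = \left(-15\right) \frac{17009}{14742} = - \frac{85045}{4914}$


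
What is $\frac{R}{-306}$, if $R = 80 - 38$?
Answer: $- \frac{7}{51} \approx -0.13725$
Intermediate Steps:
$R = 42$
$\frac{R}{-306} = \frac{42}{-306} = 42 \left(- \frac{1}{306}\right) = - \frac{7}{51}$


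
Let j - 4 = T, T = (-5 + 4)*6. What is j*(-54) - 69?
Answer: 39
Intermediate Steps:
T = -6 (T = -1*6 = -6)
j = -2 (j = 4 - 6 = -2)
j*(-54) - 69 = -2*(-54) - 69 = 108 - 69 = 39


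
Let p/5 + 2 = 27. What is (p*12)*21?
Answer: 31500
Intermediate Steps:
p = 125 (p = -10 + 5*27 = -10 + 135 = 125)
(p*12)*21 = (125*12)*21 = 1500*21 = 31500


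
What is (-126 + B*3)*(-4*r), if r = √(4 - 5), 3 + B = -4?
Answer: 588*I ≈ 588.0*I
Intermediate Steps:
B = -7 (B = -3 - 4 = -7)
r = I (r = √(-1) = I ≈ 1.0*I)
(-126 + B*3)*(-4*r) = (-126 - 7*3)*(-4*I) = (-126 - 21)*(-4*I) = -(-588)*I = 588*I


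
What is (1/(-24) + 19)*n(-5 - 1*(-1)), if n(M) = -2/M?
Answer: 455/48 ≈ 9.4792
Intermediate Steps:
(1/(-24) + 19)*n(-5 - 1*(-1)) = (1/(-24) + 19)*(-2/(-5 - 1*(-1))) = (-1/24 + 19)*(-2/(-5 + 1)) = 455*(-2/(-4))/24 = 455*(-2*(-¼))/24 = (455/24)*(½) = 455/48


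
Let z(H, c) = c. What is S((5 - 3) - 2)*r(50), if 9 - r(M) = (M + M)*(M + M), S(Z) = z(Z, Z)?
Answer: 0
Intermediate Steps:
S(Z) = Z
r(M) = 9 - 4*M² (r(M) = 9 - (M + M)*(M + M) = 9 - 2*M*2*M = 9 - 4*M²)
S((5 - 3) - 2)*r(50) = ((5 - 3) - 2)*(9 - 4*50²) = (2 - 2)*(9 - 4*2500) = 0*(9 - 10000) = 0*(-9991) = 0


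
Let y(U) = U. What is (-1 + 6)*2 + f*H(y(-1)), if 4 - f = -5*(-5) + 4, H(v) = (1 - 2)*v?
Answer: -15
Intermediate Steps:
H(v) = -v
f = -25 (f = 4 - (-5*(-5) + 4) = 4 - (25 + 4) = 4 - 1*29 = 4 - 29 = -25)
(-1 + 6)*2 + f*H(y(-1)) = (-1 + 6)*2 - (-25)*(-1) = 5*2 - 25*1 = 10 - 25 = -15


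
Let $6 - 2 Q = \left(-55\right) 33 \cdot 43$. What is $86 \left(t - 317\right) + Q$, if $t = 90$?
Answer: $\frac{39007}{2} \approx 19504.0$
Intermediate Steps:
$Q = \frac{78051}{2}$ ($Q = 3 - \frac{\left(-55\right) 33 \cdot 43}{2} = 3 - \frac{\left(-1815\right) 43}{2} = 3 - - \frac{78045}{2} = 3 + \frac{78045}{2} = \frac{78051}{2} \approx 39026.0$)
$86 \left(t - 317\right) + Q = 86 \left(90 - 317\right) + \frac{78051}{2} = 86 \left(-227\right) + \frac{78051}{2} = -19522 + \frac{78051}{2} = \frac{39007}{2}$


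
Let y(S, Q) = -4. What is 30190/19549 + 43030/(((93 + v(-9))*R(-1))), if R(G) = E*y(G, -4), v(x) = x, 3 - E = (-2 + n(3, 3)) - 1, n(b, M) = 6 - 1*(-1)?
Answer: 425668655/3284232 ≈ 129.61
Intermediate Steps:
n(b, M) = 7 (n(b, M) = 6 + 1 = 7)
E = -1 (E = 3 - ((-2 + 7) - 1) = 3 - (5 - 1) = 3 - 1*4 = 3 - 4 = -1)
R(G) = 4 (R(G) = -1*(-4) = 4)
30190/19549 + 43030/(((93 + v(-9))*R(-1))) = 30190/19549 + 43030/(((93 - 9)*4)) = 30190*(1/19549) + 43030/((84*4)) = 30190/19549 + 43030/336 = 30190/19549 + 43030*(1/336) = 30190/19549 + 21515/168 = 425668655/3284232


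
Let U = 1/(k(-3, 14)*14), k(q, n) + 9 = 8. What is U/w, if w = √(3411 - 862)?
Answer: -√2549/35686 ≈ -0.0014148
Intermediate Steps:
k(q, n) = -1 (k(q, n) = -9 + 8 = -1)
w = √2549 ≈ 50.488
U = -1/14 (U = 1/(-1*14) = 1/(-14) = -1/14 ≈ -0.071429)
U/w = -√2549/2549/14 = -√2549/35686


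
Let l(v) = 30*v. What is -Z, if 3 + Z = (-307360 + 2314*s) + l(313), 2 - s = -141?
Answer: -32929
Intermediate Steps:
s = 143 (s = 2 - 1*(-141) = 2 + 141 = 143)
Z = 32929 (Z = -3 + ((-307360 + 2314*143) + 30*313) = -3 + ((-307360 + 330902) + 9390) = -3 + (23542 + 9390) = -3 + 32932 = 32929)
-Z = -1*32929 = -32929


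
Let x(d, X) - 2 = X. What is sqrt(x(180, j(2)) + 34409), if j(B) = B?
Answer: sqrt(34413) ≈ 185.51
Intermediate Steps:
x(d, X) = 2 + X
sqrt(x(180, j(2)) + 34409) = sqrt((2 + 2) + 34409) = sqrt(4 + 34409) = sqrt(34413)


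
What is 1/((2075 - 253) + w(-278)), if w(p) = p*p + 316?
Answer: 1/79422 ≈ 1.2591e-5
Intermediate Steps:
w(p) = 316 + p² (w(p) = p² + 316 = 316 + p²)
1/((2075 - 253) + w(-278)) = 1/((2075 - 253) + (316 + (-278)²)) = 1/(1822 + (316 + 77284)) = 1/(1822 + 77600) = 1/79422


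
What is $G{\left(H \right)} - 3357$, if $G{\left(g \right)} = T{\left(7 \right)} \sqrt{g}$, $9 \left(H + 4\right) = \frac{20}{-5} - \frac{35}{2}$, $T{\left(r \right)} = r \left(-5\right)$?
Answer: $-3357 - \frac{35 i \sqrt{230}}{6} \approx -3357.0 - 88.467 i$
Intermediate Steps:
$T{\left(r \right)} = - 5 r$
$H = - \frac{115}{18}$ ($H = -4 + \frac{\frac{20}{-5} - \frac{35}{2}}{9} = -4 + \frac{20 \left(- \frac{1}{5}\right) - \frac{35}{2}}{9} = -4 + \frac{-4 - \frac{35}{2}}{9} = -4 + \frac{1}{9} \left(- \frac{43}{2}\right) = -4 - \frac{43}{18} = - \frac{115}{18} \approx -6.3889$)
$G{\left(g \right)} = - 35 \sqrt{g}$ ($G{\left(g \right)} = \left(-5\right) 7 \sqrt{g} = - 35 \sqrt{g}$)
$G{\left(H \right)} - 3357 = - 35 \sqrt{- \frac{115}{18}} - 3357 = - 35 \frac{i \sqrt{230}}{6} - 3357 = - \frac{35 i \sqrt{230}}{6} - 3357 = -3357 - \frac{35 i \sqrt{230}}{6}$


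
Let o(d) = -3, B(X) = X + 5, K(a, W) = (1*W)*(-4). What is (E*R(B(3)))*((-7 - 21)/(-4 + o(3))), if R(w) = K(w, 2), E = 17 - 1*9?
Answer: -256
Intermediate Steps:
K(a, W) = -4*W (K(a, W) = W*(-4) = -4*W)
B(X) = 5 + X
E = 8 (E = 17 - 9 = 8)
R(w) = -8 (R(w) = -4*2 = -8)
(E*R(B(3)))*((-7 - 21)/(-4 + o(3))) = (8*(-8))*((-7 - 21)/(-4 - 3)) = -(-1792)/(-7) = -(-1792)*(-1)/7 = -64*4 = -256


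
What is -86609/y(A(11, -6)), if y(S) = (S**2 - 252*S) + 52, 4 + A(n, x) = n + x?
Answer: 86609/199 ≈ 435.22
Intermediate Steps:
A(n, x) = -4 + n + x (A(n, x) = -4 + (n + x) = -4 + n + x)
y(S) = 52 + S**2 - 252*S
-86609/y(A(11, -6)) = -86609/(52 + (-4 + 11 - 6)**2 - 252*(-4 + 11 - 6)) = -86609/(52 + 1**2 - 252*1) = -86609/(52 + 1 - 252) = -86609/(-199) = -86609*(-1/199) = 86609/199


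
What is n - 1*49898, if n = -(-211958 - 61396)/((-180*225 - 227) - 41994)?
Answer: -4127885812/82721 ≈ -49901.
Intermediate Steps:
n = -273354/82721 (n = -(-273354)/((-40500 - 227) - 41994) = -(-273354)/(-40727 - 41994) = -(-273354)/(-82721) = -(-273354)*(-1)/82721 = -1*273354/82721 = -273354/82721 ≈ -3.3045)
n - 1*49898 = -273354/82721 - 1*49898 = -273354/82721 - 49898 = -4127885812/82721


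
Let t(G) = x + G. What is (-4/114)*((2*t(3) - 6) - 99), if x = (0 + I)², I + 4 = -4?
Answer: -58/57 ≈ -1.0175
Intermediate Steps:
I = -8 (I = -4 - 4 = -8)
x = 64 (x = (0 - 8)² = (-8)² = 64)
t(G) = 64 + G
(-4/114)*((2*t(3) - 6) - 99) = (-4/114)*((2*(64 + 3) - 6) - 99) = (-4*1/114)*((2*67 - 6) - 99) = -2*((134 - 6) - 99)/57 = -2*(128 - 99)/57 = -2/57*29 = -58/57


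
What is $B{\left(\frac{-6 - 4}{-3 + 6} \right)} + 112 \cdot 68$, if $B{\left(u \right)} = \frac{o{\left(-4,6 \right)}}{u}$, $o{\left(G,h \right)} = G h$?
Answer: $\frac{38116}{5} \approx 7623.2$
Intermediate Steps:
$B{\left(u \right)} = - \frac{24}{u}$ ($B{\left(u \right)} = \frac{\left(-4\right) 6}{u} = - \frac{24}{u}$)
$B{\left(\frac{-6 - 4}{-3 + 6} \right)} + 112 \cdot 68 = - \frac{24}{\left(-6 - 4\right) \frac{1}{-3 + 6}} + 112 \cdot 68 = - \frac{24}{\left(-10\right) \frac{1}{3}} + 7616 = - \frac{24}{- \frac{10}{3}} + 7616 = \left(-24\right) \left(- \frac{3}{10}\right) + 7616 = \frac{36}{5} + 7616 = \frac{38116}{5}$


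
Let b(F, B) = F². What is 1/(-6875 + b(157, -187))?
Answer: 1/17774 ≈ 5.6262e-5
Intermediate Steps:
1/(-6875 + b(157, -187)) = 1/(-6875 + 157²) = 1/(-6875 + 24649) = 1/17774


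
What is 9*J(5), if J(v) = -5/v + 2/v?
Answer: -27/5 ≈ -5.4000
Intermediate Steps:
J(v) = -3/v
9*J(5) = 9*(-3/5) = 9*(-3*⅕) = 9*(-⅗) = -27/5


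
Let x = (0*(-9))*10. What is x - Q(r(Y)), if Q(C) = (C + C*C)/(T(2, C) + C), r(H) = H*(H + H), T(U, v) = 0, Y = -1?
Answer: -3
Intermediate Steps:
x = 0 (x = 0*10 = 0)
r(H) = 2*H**2 (r(H) = H*(2*H) = 2*H**2)
Q(C) = (C + C**2)/C (Q(C) = (C + C*C)/(0 + C) = (C + C**2)/C)
x - Q(r(Y)) = 0 - (1 + 2*(-1)**2) = 0 - (1 + 2*1) = 0 - (1 + 2) = 0 - 1*3 = 0 - 3 = -3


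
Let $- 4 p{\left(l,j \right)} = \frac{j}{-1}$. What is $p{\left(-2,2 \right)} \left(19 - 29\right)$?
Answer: $-5$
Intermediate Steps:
$p{\left(l,j \right)} = \frac{j}{4}$ ($p{\left(l,j \right)} = - \frac{j \frac{1}{-1}}{4} = - \frac{j \left(-1\right)}{4} = - \frac{\left(-1\right) j}{4} = \frac{j}{4}$)
$p{\left(-2,2 \right)} \left(19 - 29\right) = \frac{1}{4} \cdot 2 \left(19 - 29\right) = \frac{1}{2} \left(-10\right) = -5$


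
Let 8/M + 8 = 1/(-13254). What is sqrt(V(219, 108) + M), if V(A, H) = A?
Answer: 3*sqrt(272330385715)/106033 ≈ 14.765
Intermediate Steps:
M = -106032/106033 (M = 8/(-8 + 1/(-13254)) = 8/(-8 - 1/13254) = 8/(-106033/13254) = 8*(-13254/106033) = -106032/106033 ≈ -0.99999)
sqrt(V(219, 108) + M) = sqrt(219 - 106032/106033) = sqrt(23115195/106033) = 3*sqrt(272330385715)/106033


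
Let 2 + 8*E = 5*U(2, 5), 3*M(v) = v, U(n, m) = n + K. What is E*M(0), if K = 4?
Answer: 0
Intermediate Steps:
U(n, m) = 4 + n (U(n, m) = n + 4 = 4 + n)
M(v) = v/3
E = 7/2 (E = -¼ + (5*(4 + 2))/8 = -¼ + (5*6)/8 = -¼ + (⅛)*30 = -¼ + 15/4 = 7/2 ≈ 3.5000)
E*M(0) = 7*((⅓)*0)/2 = (7/2)*0 = 0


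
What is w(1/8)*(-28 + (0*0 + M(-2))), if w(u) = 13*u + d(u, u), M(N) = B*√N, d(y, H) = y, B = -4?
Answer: -49 - 7*I*√2 ≈ -49.0 - 9.8995*I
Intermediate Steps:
M(N) = -4*√N
w(u) = 14*u (w(u) = 13*u + u = 14*u)
w(1/8)*(-28 + (0*0 + M(-2))) = (14/8)*(-28 + (0*0 - 4*I*√2)) = (14*(⅛))*(-28 + (0 - 4*I*√2)) = 7*(-28 + (0 - 4*I*√2))/4 = 7*(-28 - 4*I*√2)/4 = -49 - 7*I*√2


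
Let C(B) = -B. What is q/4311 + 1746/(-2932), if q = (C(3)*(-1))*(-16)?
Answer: -1277957/2106642 ≈ -0.60663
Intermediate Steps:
q = -48 (q = (-1*3*(-1))*(-16) = -3*(-1)*(-16) = 3*(-16) = -48)
q/4311 + 1746/(-2932) = -48/4311 + 1746/(-2932) = -48*1/4311 + 1746*(-1/2932) = -16/1437 - 873/1466 = -1277957/2106642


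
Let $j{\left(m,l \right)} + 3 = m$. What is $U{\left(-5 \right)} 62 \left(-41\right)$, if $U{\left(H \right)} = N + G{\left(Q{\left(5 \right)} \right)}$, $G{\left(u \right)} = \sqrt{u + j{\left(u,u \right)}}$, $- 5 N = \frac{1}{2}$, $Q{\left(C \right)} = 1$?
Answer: $\frac{1271}{5} - 2542 i \approx 254.2 - 2542.0 i$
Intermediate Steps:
$j{\left(m,l \right)} = -3 + m$
$N = - \frac{1}{10}$ ($N = - \frac{1}{5 \cdot 2} = \left(- \frac{1}{5}\right) \frac{1}{2} = - \frac{1}{10} \approx -0.1$)
$G{\left(u \right)} = \sqrt{-3 + 2 u}$ ($G{\left(u \right)} = \sqrt{u + \left(-3 + u\right)} = \sqrt{-3 + 2 u}$)
$U{\left(H \right)} = - \frac{1}{10} + i$ ($U{\left(H \right)} = - \frac{1}{10} + \sqrt{-3 + 2 \cdot 1} = - \frac{1}{10} + \sqrt{-3 + 2} = - \frac{1}{10} + \sqrt{-1} = - \frac{1}{10} + i$)
$U{\left(-5 \right)} 62 \left(-41\right) = \left(- \frac{1}{10} + i\right) 62 \left(-41\right) = \left(- \frac{31}{5} + 62 i\right) \left(-41\right) = \frac{1271}{5} - 2542 i$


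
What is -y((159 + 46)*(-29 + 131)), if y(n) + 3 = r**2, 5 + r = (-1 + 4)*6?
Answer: -166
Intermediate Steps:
r = 13 (r = -5 + (-1 + 4)*6 = -5 + 3*6 = -5 + 18 = 13)
y(n) = 166 (y(n) = -3 + 13**2 = -3 + 169 = 166)
-y((159 + 46)*(-29 + 131)) = -1*166 = -166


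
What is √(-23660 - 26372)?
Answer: 4*I*√3127 ≈ 223.68*I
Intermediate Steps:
√(-23660 - 26372) = √(-50032) = 4*I*√3127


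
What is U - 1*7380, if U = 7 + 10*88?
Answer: -6493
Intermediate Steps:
U = 887 (U = 7 + 880 = 887)
U - 1*7380 = 887 - 1*7380 = 887 - 7380 = -6493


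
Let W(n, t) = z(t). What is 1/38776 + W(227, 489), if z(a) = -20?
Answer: -775519/38776 ≈ -20.000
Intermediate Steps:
W(n, t) = -20
1/38776 + W(227, 489) = 1/38776 - 20 = -775519/38776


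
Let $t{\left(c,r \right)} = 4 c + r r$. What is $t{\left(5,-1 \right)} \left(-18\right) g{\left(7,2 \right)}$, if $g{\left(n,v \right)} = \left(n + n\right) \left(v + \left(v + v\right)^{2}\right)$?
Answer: $-95256$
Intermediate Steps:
$t{\left(c,r \right)} = r^{2} + 4 c$ ($t{\left(c,r \right)} = 4 c + r^{2} = r^{2} + 4 c$)
$g{\left(n,v \right)} = 2 n \left(v + 4 v^{2}\right)$ ($g{\left(n,v \right)} = 2 n \left(v + \left(2 v\right)^{2}\right) = 2 n \left(v + 4 v^{2}\right)$)
$t{\left(5,-1 \right)} \left(-18\right) g{\left(7,2 \right)} = \left(\left(-1\right)^{2} + 4 \cdot 5\right) \left(-18\right) 2 \cdot 7 \cdot 2 \left(1 + 4 \cdot 2\right) = \left(1 + 20\right) \left(-18\right) 2 \cdot 7 \cdot 2 \left(1 + 8\right) = 21 \left(-18\right) 2 \cdot 7 \cdot 2 \cdot 9 = \left(-378\right) 252 = -95256$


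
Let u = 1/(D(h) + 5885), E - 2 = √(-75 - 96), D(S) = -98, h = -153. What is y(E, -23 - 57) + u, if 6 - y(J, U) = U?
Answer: 497683/5787 ≈ 86.000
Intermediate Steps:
E = 2 + 3*I*√19 (E = 2 + √(-75 - 96) = 2 + √(-171) = 2 + 3*I*√19 ≈ 2.0 + 13.077*I)
u = 1/5787 (u = 1/(-98 + 5885) = 1/5787 ≈ 0.00017280)
y(J, U) = 6 - U
y(E, -23 - 57) + u = (6 - (-23 - 57)) + 1/5787 = (6 - 1*(-80)) + 1/5787 = (6 + 80) + 1/5787 = 86 + 1/5787 = 497683/5787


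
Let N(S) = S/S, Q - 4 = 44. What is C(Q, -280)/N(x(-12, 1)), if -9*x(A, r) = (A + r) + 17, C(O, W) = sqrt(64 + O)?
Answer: 4*sqrt(7) ≈ 10.583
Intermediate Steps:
Q = 48 (Q = 4 + 44 = 48)
x(A, r) = -17/9 - A/9 - r/9 (x(A, r) = -((A + r) + 17)/9 = -(17 + A + r)/9 = -17/9 - A/9 - r/9)
N(S) = 1
C(Q, -280)/N(x(-12, 1)) = sqrt(64 + 48)/1 = sqrt(112)*1 = (4*sqrt(7))*1 = 4*sqrt(7)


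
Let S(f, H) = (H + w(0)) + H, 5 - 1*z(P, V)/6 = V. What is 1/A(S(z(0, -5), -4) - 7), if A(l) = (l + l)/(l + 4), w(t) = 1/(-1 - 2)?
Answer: 17/46 ≈ 0.36957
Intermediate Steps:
z(P, V) = 30 - 6*V
w(t) = -⅓ (w(t) = 1/(-3) = -⅓)
S(f, H) = -⅓ + 2*H (S(f, H) = (H - ⅓) + H = (-⅓ + H) + H = -⅓ + 2*H)
A(l) = 2*l/(4 + l) (A(l) = (2*l)/(4 + l) = 2*l/(4 + l))
1/A(S(z(0, -5), -4) - 7) = 1/(2*((-⅓ + 2*(-4)) - 7)/(4 + ((-⅓ + 2*(-4)) - 7))) = 1/(2*((-⅓ - 8) - 7)/(4 + ((-⅓ - 8) - 7))) = 1/(2*(-25/3 - 7)/(4 + (-25/3 - 7))) = 1/(2*(-46/3)/(4 - 46/3)) = 1/(2*(-46/3)/(-34/3)) = 1/(2*(-46/3)*(-3/34)) = 1/(46/17) = 17/46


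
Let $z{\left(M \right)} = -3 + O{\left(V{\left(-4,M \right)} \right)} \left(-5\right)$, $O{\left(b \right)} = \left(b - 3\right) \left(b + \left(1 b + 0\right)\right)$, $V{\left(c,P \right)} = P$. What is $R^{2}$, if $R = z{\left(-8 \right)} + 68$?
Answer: $664225$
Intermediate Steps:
$O{\left(b \right)} = 2 b \left(-3 + b\right)$ ($O{\left(b \right)} = \left(-3 + b\right) \left(b + \left(b + 0\right)\right) = \left(-3 + b\right) \left(b + b\right) = \left(-3 + b\right) 2 b = 2 b \left(-3 + b\right)$)
$z{\left(M \right)} = -3 - 10 M \left(-3 + M\right)$ ($z{\left(M \right)} = -3 + 2 M \left(-3 + M\right) \left(-5\right) = -3 - 10 M \left(-3 + M\right)$)
$R = -815$ ($R = \left(-3 - - 80 \left(-3 - 8\right)\right) + 68 = \left(-3 - \left(-80\right) \left(-11\right)\right) + 68 = \left(-3 - 880\right) + 68 = -883 + 68 = -815$)
$R^{2} = \left(-815\right)^{2} = 664225$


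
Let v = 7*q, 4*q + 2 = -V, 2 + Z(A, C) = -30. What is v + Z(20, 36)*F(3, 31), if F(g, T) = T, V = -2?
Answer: -992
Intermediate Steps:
Z(A, C) = -32 (Z(A, C) = -2 - 30 = -32)
q = 0 (q = -½ + (-1*(-2))/4 = -½ + (¼)*2 = -½ + ½ = 0)
v = 0 (v = 7*0 = 0)
v + Z(20, 36)*F(3, 31) = 0 - 32*31 = 0 - 992 = -992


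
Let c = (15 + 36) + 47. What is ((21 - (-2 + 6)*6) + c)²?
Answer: 9025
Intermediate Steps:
c = 98 (c = 51 + 47 = 98)
((21 - (-2 + 6)*6) + c)² = ((21 - (-2 + 6)*6) + 98)² = ((21 - 4*6) + 98)² = ((21 - 1*24) + 98)² = ((21 - 24) + 98)² = (-3 + 98)² = 95² = 9025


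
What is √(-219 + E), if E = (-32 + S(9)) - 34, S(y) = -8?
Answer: I*√293 ≈ 17.117*I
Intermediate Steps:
E = -74 (E = (-32 - 8) - 34 = -40 - 34 = -74)
√(-219 + E) = √(-219 - 74) = √(-293) = I*√293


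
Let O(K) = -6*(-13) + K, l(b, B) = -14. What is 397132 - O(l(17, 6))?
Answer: 397068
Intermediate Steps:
O(K) = 78 + K
397132 - O(l(17, 6)) = 397132 - (78 - 14) = 397132 - 1*64 = 397132 - 64 = 397068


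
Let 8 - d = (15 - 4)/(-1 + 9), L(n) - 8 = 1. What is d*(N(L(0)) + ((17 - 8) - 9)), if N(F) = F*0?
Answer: 0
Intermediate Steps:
L(n) = 9 (L(n) = 8 + 1 = 9)
N(F) = 0
d = 53/8 (d = 8 - (15 - 4)/(-1 + 9) = 8 - 11/8 = 53/8 ≈ 6.6250)
d*(N(L(0)) + ((17 - 8) - 9)) = 53*(0 + ((17 - 8) - 9))/8 = 53*(0 + (9 - 9))/8 = 53*(0 + 0)/8 = (53/8)*0 = 0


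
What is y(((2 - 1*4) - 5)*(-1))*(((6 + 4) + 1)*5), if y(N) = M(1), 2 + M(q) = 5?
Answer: 165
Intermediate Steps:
M(q) = 3 (M(q) = -2 + 5 = 3)
y(N) = 3
y(((2 - 1*4) - 5)*(-1))*(((6 + 4) + 1)*5) = 3*(((6 + 4) + 1)*5) = 3*((10 + 1)*5) = 3*(11*5) = 3*55 = 165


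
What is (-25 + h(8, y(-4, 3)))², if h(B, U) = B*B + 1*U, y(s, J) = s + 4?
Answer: 1521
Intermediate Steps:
y(s, J) = 4 + s
h(B, U) = U + B² (h(B, U) = B² + U = U + B²)
(-25 + h(8, y(-4, 3)))² = (-25 + ((4 - 4) + 8²))² = (-25 + (0 + 64))² = (-25 + 64)² = 39² = 1521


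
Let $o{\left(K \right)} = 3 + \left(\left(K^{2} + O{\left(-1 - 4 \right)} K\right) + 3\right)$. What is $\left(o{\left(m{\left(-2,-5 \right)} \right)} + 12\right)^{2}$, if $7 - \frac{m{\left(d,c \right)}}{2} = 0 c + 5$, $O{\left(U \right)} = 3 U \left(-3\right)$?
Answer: $45796$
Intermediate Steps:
$O{\left(U \right)} = - 9 U$
$m{\left(d,c \right)} = 4$ ($m{\left(d,c \right)} = 14 - 2 \left(0 c + 5\right) = 14 - 2 \left(0 + 5\right) = 14 - 10 = 4$)
$o{\left(K \right)} = 6 + K^{2} + 45 K$ ($o{\left(K \right)} = 3 + \left(\left(K^{2} + - 9 \left(-1 - 4\right) K\right) + 3\right) = 3 + \left(\left(K^{2} + \left(-9\right) \left(-5\right) K\right) + 3\right) = 3 + \left(\left(K^{2} + 45 K\right) + 3\right) = 3 + \left(3 + K^{2} + 45 K\right) = 6 + K^{2} + 45 K$)
$\left(o{\left(m{\left(-2,-5 \right)} \right)} + 12\right)^{2} = \left(\left(6 + 4^{2} + 45 \cdot 4\right) + 12\right)^{2} = \left(\left(6 + 16 + 180\right) + 12\right)^{2} = \left(202 + 12\right)^{2} = 214^{2} = 45796$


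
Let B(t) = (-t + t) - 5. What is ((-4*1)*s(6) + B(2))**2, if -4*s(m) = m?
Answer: 1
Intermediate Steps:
s(m) = -m/4
B(t) = -5 (B(t) = 0 - 5 = -5)
((-4*1)*s(6) + B(2))**2 = ((-4*1)*(-1/4*6) - 5)**2 = (-4*(-3/2) - 5)**2 = (6 - 5)**2 = 1**2 = 1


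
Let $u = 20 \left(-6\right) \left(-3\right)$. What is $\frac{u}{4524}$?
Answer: $\frac{30}{377} \approx 0.079576$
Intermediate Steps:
$u = 360$ ($u = \left(-120\right) \left(-3\right) = 360$)
$\frac{u}{4524} = \frac{360}{4524} = 360 \cdot \frac{1}{4524} = \frac{30}{377}$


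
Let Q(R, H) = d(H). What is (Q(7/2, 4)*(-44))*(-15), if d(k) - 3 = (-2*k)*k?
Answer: -19140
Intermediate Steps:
d(k) = 3 - 2*k² (d(k) = 3 + (-2*k)*k = 3 - 2*k²)
Q(R, H) = 3 - 2*H²
(Q(7/2, 4)*(-44))*(-15) = ((3 - 2*4²)*(-44))*(-15) = ((3 - 2*16)*(-44))*(-15) = ((3 - 32)*(-44))*(-15) = -29*(-44)*(-15) = 1276*(-15) = -19140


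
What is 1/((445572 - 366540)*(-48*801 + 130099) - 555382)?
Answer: 1/7242806450 ≈ 1.3807e-10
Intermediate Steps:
1/((445572 - 366540)*(-48*801 + 130099) - 555382) = 1/(79032*(-38448 + 130099) - 555382) = 1/(79032*91651 - 555382) = 1/(7243361832 - 555382) = 1/7242806450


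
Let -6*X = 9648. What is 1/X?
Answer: -1/1608 ≈ -0.00062189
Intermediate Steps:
X = -1608 (X = -⅙*9648 = -1608)
1/X = 1/(-1608) = -1/1608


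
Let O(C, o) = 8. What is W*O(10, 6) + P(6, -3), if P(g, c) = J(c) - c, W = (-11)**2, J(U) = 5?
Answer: 976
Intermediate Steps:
W = 121
P(g, c) = 5 - c
W*O(10, 6) + P(6, -3) = 121*8 + (5 - 1*(-3)) = 968 + (5 + 3) = 968 + 8 = 976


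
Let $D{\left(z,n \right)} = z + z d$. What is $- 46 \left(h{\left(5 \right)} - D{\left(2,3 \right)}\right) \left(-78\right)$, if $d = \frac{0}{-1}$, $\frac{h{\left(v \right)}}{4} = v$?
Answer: $64584$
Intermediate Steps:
$h{\left(v \right)} = 4 v$
$d = 0$ ($d = 0 \left(-1\right) = 0$)
$D{\left(z,n \right)} = z$ ($D{\left(z,n \right)} = z + z 0 = z + 0 = z$)
$- 46 \left(h{\left(5 \right)} - D{\left(2,3 \right)}\right) \left(-78\right) = - 46 \left(4 \cdot 5 - 2\right) \left(-78\right) = - 46 \left(20 - 2\right) \left(-78\right) = \left(-46\right) 18 \left(-78\right) = \left(-828\right) \left(-78\right) = 64584$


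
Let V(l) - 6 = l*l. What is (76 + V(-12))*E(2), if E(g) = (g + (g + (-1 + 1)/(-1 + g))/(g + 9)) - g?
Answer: 452/11 ≈ 41.091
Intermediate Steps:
V(l) = 6 + l² (V(l) = 6 + l*l = 6 + l²)
E(g) = g/(9 + g) (E(g) = (g + (g + 0/(-1 + g))/(9 + g)) - g = (g + (g + 0)/(9 + g)) - g = (g + g/(9 + g)) - g = g/(9 + g))
(76 + V(-12))*E(2) = (76 + (6 + (-12)²))*(2/(9 + 2)) = (76 + (6 + 144))*(2/11) = (76 + 150)*(2*(1/11)) = 226*(2/11) = 452/11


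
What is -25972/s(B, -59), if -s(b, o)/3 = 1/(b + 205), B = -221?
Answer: -415552/3 ≈ -1.3852e+5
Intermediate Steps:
s(b, o) = -3/(205 + b) (s(b, o) = -3/(b + 205) = -3/(205 + b))
-25972/s(B, -59) = -25972/((-3/(205 - 221))) = -25972/((-3/(-16))) = -25972/((-3*(-1/16))) = -25972/3/16 = -25972*16/3 = -415552/3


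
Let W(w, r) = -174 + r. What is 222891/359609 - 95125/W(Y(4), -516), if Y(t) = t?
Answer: 6872320183/49626042 ≈ 138.48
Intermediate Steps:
222891/359609 - 95125/W(Y(4), -516) = 222891/359609 - 95125/(-174 - 516) = 222891*(1/359609) - 95125/(-690) = 222891/359609 - 95125*(-1/690) = 222891/359609 + 19025/138 = 6872320183/49626042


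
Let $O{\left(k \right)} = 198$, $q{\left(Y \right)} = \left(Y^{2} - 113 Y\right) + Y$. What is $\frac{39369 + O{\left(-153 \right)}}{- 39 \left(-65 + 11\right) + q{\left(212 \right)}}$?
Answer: $\frac{39567}{23306} \approx 1.6977$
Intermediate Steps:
$q{\left(Y \right)} = Y^{2} - 112 Y$
$\frac{39369 + O{\left(-153 \right)}}{- 39 \left(-65 + 11\right) + q{\left(212 \right)}} = \frac{39369 + 198}{- 39 \left(-65 + 11\right) + 212 \left(-112 + 212\right)} = \frac{39567}{\left(-39\right) \left(-54\right) + 212 \cdot 100} = \frac{39567}{2106 + 21200} = \frac{39567}{23306}$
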